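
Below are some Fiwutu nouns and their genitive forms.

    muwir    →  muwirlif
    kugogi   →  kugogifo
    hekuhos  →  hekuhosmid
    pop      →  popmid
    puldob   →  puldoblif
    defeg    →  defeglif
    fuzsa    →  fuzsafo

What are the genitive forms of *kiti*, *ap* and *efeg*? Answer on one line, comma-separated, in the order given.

kitifo, apmid, efeglif

The alternation tracks the final sound of the stem — -mid when the stem ends in a voiceless consonant (*hekuhos*, *pop*); -lif when the stem ends in a voiced consonant (*muwir*, *puldob*, *defeg*); -fo when the stem ends in a vowel (*kugogi*, *fuzsa*).
*kiti* — final sound /i/ (a vowel) → -fo → *kitifo*.
*ap* — final sound /p/ (a voiceless consonant) → -mid → *apmid*.
The final sound of *efeg* is /g/, which is a voiced consonant, so the suffix is -lif, giving *efeglif*.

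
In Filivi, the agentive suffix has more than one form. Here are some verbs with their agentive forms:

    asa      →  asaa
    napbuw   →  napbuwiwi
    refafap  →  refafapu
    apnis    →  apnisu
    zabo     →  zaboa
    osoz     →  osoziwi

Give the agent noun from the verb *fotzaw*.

fotzawiwi

The suffix is conditioned by the final sound: -u when the stem ends in a voiceless consonant (*refafap*, *apnis*); -iwi when the stem ends in a voiced consonant (*napbuw*, *osoz*); -a when the stem ends in a vowel (*asa*, *zabo*).
*fotzaw*: final sound = /w/, a voiced consonant → -iwi → *fotzawiwi*.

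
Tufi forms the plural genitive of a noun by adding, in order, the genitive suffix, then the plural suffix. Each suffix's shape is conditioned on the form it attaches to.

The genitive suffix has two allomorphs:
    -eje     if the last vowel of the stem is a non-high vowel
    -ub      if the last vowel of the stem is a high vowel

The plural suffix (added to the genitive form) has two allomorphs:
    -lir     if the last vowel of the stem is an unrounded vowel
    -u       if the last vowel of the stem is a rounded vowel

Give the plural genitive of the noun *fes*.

*fes*: last vowel = /e/, a non-high vowel → -eje → *feseje*.
Since the last vowel of the genitive form *feseje* is /e/ (an unrounded vowel), it takes -lir, giving *fesejelir*.

fesejelir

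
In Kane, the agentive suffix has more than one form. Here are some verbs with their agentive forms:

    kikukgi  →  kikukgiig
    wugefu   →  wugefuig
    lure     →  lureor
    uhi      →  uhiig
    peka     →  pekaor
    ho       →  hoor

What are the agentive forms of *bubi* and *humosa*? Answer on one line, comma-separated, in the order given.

The suffix is conditioned by the last vowel: -ig when the last vowel of the stem is a high vowel (*kikukgi*, *wugefu*, *uhi*); -or when the last vowel of the stem is a non-high vowel (*lure*, *peka*, *ho*).
*bubi*: last vowel = /i/, a high vowel → -ig → *bubiig*.
*humosa*: last vowel = /a/, a non-high vowel → -or → *humosaor*.

bubiig, humosaor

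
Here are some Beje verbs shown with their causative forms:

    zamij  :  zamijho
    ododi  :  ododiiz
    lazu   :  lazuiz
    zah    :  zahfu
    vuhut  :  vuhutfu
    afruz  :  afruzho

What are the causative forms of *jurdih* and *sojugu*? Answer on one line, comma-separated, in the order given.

Looking at the final sound of each stem: -fu when the stem ends in a voiceless consonant (*zah*, *vuhut*); -ho when the stem ends in a voiced consonant (*zamij*, *afruz*); -iz when the stem ends in a vowel (*ododi*, *lazu*).
Since the final sound of *jurdih* is /h/ (a voiceless consonant), it takes -fu, giving *jurdihfu*.
*sojugu* — final sound /u/ (a vowel) → -iz → *sojuguiz*.

jurdihfu, sojuguiz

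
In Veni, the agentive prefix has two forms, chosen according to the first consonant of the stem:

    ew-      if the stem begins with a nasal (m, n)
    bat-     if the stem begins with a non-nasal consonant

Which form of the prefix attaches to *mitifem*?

ew-

Since the first consonant of *mitifem* is /m/ (a nasal), it takes ew-.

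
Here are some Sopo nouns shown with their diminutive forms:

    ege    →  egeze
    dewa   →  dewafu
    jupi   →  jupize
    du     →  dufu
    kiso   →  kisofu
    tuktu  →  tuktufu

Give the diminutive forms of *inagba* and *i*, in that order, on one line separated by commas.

inagbafu, ize

The suffix is conditioned by the last vowel: -ze when the last vowel of the stem is a front vowel (*ege*, *jupi*); -fu when the last vowel of the stem is a back vowel (*dewa*, *du*, *kiso*, *tuktu*).
*inagba* — last vowel /a/ (a back vowel) → -fu → *inagbafu*.
*i* — last vowel /i/ (a front vowel) → -ze → *ize*.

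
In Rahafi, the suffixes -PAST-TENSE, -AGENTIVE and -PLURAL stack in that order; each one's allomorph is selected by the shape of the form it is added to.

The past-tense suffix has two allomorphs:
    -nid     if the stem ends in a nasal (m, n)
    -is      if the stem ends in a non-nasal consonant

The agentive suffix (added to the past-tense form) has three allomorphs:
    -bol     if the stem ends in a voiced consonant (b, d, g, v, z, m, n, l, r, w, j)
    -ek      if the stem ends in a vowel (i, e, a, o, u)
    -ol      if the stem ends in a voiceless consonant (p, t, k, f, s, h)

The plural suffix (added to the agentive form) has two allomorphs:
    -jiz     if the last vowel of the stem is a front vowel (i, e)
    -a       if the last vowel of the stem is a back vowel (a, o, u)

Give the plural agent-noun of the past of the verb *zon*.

*zon* — final consonant /n/ (a nasal) → -nid → *zonnid*.
The final sound of the past-tense form *zonnid* is /d/, which is a voiced consonant, so the agentive suffix is -bol, giving *zonnidbol*.
The last vowel of the agentive form *zonnidbol* is /o/, which is a back vowel, so the plural suffix is -a, giving *zonnidbola*.

zonnidbola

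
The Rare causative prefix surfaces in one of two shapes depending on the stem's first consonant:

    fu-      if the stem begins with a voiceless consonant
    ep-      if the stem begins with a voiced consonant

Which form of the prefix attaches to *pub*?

The first consonant of *pub* is /p/, which is voiceless, so the prefix is fu-.

fu-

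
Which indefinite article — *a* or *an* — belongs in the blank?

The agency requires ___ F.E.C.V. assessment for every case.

an

The indefinite article is chosen by the initial *sound* of the following word, not its spelling.
The initialism *F.E.C.V.* is read letter by letter; the first letter, F, is pronounced /ɛf/, which begins with a vowel sound.
So the article is *an*: The agency requires an F.E.C.V. assessment for every case.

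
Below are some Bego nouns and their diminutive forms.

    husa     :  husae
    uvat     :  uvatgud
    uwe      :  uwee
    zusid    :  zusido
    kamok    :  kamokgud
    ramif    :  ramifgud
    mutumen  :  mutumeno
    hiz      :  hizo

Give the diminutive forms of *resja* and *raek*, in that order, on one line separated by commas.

resjae, raekgud

Looking at the final sound of each stem: -gud when the stem ends in a voiceless consonant (*uvat*, *kamok*, *ramif*); -o when the stem ends in a voiced consonant (*zusid*, *mutumen*, *hiz*); -e when the stem ends in a vowel (*husa*, *uwe*).
*resja* — final sound /a/ (a vowel) → -e → *resjae*.
*raek*: final sound = /k/, a voiceless consonant → -gud → *raekgud*.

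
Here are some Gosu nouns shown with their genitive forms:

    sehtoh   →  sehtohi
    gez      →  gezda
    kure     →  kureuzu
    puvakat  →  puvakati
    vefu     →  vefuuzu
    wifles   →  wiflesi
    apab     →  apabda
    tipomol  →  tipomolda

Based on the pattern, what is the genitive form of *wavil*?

The suffix is conditioned by the final sound: -i when the stem ends in a voiceless consonant (*sehtoh*, *puvakat*, *wifles*); -da when the stem ends in a voiced consonant (*gez*, *apab*, *tipomol*); -uzu when the stem ends in a vowel (*kure*, *vefu*).
Since the final sound of *wavil* is /l/ (a voiced consonant), it takes -da, giving *wavilda*.

wavilda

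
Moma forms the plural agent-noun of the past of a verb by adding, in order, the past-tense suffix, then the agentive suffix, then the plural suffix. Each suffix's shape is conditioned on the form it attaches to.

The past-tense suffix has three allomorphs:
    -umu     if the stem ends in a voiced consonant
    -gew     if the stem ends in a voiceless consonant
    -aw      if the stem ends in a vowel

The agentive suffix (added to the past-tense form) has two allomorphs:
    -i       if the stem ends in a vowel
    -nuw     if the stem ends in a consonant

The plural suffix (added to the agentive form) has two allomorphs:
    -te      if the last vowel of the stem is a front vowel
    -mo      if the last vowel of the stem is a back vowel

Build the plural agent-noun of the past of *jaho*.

jahoawnuwmo

*jaho*: final sound = /o/, a vowel → -aw → *jahoaw*.
The past-tense form *jahoaw* — final sound /w/ (a consonant) → -nuw → *jahoawnuw*.
Since the last vowel of the agentive form *jahoawnuw* is /u/ (a back vowel), it takes -mo, giving *jahoawnuwmo*.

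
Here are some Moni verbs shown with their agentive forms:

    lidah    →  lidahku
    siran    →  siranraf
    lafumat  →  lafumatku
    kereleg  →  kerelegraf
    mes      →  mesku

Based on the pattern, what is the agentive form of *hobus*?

The pattern is voicing of the final consonant: -ku when the stem ends in a voiceless consonant (*lidah*, *lafumat*, *mes*); -raf when the stem ends in a voiced consonant (*siran*, *kereleg*).
The final consonant of *hobus* is /s/, which is voiceless, so the suffix is -ku, giving *hobusku*.

hobusku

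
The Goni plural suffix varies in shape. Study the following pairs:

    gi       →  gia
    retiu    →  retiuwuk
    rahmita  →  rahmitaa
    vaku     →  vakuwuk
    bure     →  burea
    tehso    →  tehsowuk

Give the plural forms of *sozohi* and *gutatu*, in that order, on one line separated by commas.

The suffix is conditioned by the last vowel: -wuk when the last vowel of the stem is a rounded vowel (*retiu*, *vaku*, *tehso*); -a when the last vowel of the stem is an unrounded vowel (*gi*, *rahmita*, *bure*).
*sozohi*: last vowel = /i/, an unrounded vowel → -a → *sozohia*.
*gutatu* — last vowel /u/ (a rounded vowel) → -wuk → *gutatuwuk*.

sozohia, gutatuwuk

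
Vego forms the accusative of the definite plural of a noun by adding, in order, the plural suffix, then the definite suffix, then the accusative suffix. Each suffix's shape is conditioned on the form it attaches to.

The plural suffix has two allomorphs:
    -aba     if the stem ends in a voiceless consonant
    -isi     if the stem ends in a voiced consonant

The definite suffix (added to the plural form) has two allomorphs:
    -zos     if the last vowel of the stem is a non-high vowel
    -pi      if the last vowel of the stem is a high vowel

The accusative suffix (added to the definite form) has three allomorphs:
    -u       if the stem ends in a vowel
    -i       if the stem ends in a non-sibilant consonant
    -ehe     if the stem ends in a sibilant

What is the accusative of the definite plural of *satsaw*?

*satsaw*: final consonant = /w/, voiced → -isi → *satsawisi*.
Since the last vowel of the plural form *satsawisi* is /i/ (a high vowel), it takes -pi, giving *satsawisipi*.
The definite form *satsawisipi*: final sound = /i/, a vowel → -u → *satsawisipiu*.

satsawisipiu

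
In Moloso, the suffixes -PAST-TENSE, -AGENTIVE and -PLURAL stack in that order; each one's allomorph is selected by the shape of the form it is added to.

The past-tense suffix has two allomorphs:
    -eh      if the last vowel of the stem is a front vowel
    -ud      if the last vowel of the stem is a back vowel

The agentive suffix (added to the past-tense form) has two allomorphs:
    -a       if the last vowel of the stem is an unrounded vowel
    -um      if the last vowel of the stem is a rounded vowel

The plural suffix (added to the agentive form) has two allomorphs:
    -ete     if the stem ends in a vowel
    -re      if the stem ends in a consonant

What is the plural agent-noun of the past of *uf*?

*uf* — last vowel /u/ (a back vowel) → -ud → *ufud*.
The last vowel of the past-tense form *ufud* is /u/, which is a rounded vowel, so the agentive suffix is -um, giving *ufudum*.
Since the final sound of the agentive form *ufudum* is /m/ (a consonant), it takes -re, giving *ufudumre*.

ufudumre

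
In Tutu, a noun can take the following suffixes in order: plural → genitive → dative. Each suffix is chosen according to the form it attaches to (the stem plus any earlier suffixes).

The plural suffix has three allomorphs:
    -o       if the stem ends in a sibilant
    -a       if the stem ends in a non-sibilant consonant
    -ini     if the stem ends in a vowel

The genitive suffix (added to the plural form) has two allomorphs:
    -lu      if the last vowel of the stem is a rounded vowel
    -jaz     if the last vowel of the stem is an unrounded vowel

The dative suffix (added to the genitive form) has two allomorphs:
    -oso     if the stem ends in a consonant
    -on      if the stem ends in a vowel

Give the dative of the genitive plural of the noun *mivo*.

mivoinijazoso

*mivo*: final sound = /o/, a vowel → -ini → *mivoini*.
The last vowel of the plural form *mivoini* is /i/, which is an unrounded vowel, so the genitive suffix is -jaz, giving *mivoinijaz*.
Since the final sound of the genitive form *mivoinijaz* is /z/ (a consonant), it takes -oso, giving *mivoinijazoso*.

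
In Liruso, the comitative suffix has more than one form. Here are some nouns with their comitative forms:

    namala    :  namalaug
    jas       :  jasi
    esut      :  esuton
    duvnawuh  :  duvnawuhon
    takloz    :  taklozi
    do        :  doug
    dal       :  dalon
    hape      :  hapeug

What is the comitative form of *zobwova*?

The pattern is sibilance of the final sound: -i when the stem ends in a sibilant (*jas*, *takloz*); -on when the stem ends in a non-sibilant consonant (*esut*, *duvnawuh*, *dal*); -ug when the stem ends in a vowel (*namala*, *do*, *hape*).
The final sound of *zobwova* is /a/, which is a vowel, so the suffix is -ug, giving *zobwovaug*.

zobwovaug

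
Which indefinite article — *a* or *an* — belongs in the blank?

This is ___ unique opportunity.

The indefinite article is chosen by the initial *sound* of the following word, not its spelling.
*unique* begins with the sound /juː/ (u pronounced /juː/) — a consonant sound.
So the article is *a*: This is a unique opportunity.

a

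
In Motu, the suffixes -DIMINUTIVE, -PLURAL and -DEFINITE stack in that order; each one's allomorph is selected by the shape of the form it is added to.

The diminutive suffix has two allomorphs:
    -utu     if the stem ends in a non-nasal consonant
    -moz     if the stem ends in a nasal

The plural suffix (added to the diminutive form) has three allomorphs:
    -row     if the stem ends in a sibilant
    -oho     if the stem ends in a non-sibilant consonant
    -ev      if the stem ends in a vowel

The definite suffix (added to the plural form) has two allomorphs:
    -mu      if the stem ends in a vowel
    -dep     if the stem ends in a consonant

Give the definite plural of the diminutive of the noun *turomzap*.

turomzaputuevdep

The final consonant of *turomzap* is /p/, which is non-nasal, so the diminutive suffix is -utu, giving *turomzaputu*.
The diminutive form *turomzaputu*: final sound = /u/, a vowel → -ev → *turomzaputuev*.
The plural form *turomzaputuev*: final sound = /v/, a consonant → -dep → *turomzaputuevdep*.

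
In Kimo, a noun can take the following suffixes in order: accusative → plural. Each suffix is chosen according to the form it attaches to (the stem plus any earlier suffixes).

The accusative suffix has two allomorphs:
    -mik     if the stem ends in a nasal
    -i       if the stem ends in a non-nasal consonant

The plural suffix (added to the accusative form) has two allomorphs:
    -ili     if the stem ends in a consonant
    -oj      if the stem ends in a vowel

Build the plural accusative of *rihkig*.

rihkigioj

*rihkig* — final consonant /g/ (non-nasal) → -i → *rihkigi*.
The final sound of the accusative form *rihkigi* is /i/, which is a vowel, so the plural suffix is -oj, giving *rihkigioj*.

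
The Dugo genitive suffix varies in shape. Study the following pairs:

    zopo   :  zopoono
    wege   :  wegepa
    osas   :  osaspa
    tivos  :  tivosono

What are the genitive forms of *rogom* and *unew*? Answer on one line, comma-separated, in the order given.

rogomono, unewpa

The pattern is rounding harmony: -ono when the last vowel of the stem is a rounded vowel (*zopo*, *tivos*); -pa when the last vowel of the stem is an unrounded vowel (*wege*, *osas*).
*rogom*: last vowel = /o/, a rounded vowel → -ono → *rogomono*.
Since the last vowel of *unew* is /e/ (an unrounded vowel), it takes -pa, giving *unewpa*.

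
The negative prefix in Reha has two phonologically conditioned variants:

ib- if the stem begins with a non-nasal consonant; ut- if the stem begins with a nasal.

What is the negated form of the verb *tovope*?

ibtovope

Since the first consonant of *tovope* is /t/ (non-nasal), it takes ib-, giving *ibtovope*.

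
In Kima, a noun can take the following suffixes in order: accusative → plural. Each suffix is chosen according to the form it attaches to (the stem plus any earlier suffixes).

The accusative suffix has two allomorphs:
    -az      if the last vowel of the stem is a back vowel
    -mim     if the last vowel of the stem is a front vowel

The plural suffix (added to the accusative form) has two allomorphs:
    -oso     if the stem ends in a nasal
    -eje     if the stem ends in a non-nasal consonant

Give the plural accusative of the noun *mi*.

mimimoso

*mi* — last vowel /i/ (a front vowel) → -mim → *mimim*.
The accusative form *mimim*: final consonant = /m/, a nasal → -oso → *mimimoso*.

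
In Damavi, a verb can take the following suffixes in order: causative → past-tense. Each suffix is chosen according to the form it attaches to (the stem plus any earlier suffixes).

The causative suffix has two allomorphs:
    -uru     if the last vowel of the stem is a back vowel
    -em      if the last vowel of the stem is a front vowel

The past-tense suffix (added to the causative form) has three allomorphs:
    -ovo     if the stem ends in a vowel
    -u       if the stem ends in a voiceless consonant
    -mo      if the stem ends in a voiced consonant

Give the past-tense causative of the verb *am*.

Since the last vowel of *am* is /a/ (a back vowel), it takes -uru, giving *amuru*.
The final sound of the causative form *amuru* is /u/, which is a vowel, so the past-tense suffix is -ovo, giving *amuruovo*.

amuruovo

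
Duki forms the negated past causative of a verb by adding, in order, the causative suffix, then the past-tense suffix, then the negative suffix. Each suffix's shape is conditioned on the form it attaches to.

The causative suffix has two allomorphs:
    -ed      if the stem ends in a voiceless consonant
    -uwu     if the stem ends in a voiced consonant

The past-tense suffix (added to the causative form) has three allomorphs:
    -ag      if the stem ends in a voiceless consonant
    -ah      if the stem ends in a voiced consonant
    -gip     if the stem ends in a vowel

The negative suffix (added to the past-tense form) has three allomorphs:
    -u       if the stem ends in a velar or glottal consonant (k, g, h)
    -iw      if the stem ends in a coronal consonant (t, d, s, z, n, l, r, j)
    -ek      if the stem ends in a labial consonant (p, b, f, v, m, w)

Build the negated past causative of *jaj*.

jajuwugipek

Since the final consonant of *jaj* is /j/ (voiced), it takes -uwu, giving *jajuwu*.
Since the final sound of the causative form *jajuwu* is /u/ (a vowel), it takes -gip, giving *jajuwugip*.
The past-tense form *jajuwugip* — final consonant /p/ (labial) → -ek → *jajuwugipek*.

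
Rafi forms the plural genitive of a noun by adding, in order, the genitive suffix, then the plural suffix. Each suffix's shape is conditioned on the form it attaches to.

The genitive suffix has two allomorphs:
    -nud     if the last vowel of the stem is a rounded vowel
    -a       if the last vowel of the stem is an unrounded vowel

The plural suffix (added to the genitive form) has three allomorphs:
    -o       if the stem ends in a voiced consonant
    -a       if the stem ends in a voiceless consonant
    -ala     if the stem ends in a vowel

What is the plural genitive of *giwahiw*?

giwahiwaala

Since the last vowel of *giwahiw* is /i/ (an unrounded vowel), it takes -a, giving *giwahiwa*.
The final sound of the genitive form *giwahiwa* is /a/, which is a vowel, so the plural suffix is -ala, giving *giwahiwaala*.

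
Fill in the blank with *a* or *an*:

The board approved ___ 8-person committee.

The indefinite article is chosen by the initial *sound* of the following word, not its spelling.
The number *8* is spoken "eight", beginning with /eɪt/ — a vowel sound.
So the article is *an*: The board approved an 8-person committee.

an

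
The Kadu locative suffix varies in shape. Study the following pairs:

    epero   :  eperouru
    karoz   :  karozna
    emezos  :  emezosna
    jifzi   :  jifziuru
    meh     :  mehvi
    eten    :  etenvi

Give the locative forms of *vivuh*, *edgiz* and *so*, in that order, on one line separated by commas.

vivuhvi, edgizna, souru

Looking at the final sound of each stem: -na when the stem ends in a sibilant (*karoz*, *emezos*); -vi when the stem ends in a non-sibilant consonant (*meh*, *eten*); -uru when the stem ends in a vowel (*epero*, *jifzi*).
*vivuh* — final sound /h/ (a non-sibilant consonant) → -vi → *vivuhvi*.
Since the final sound of *edgiz* is /z/ (a sibilant), it takes -na, giving *edgizna*.
*so*: final sound = /o/, a vowel → -uru → *souru*.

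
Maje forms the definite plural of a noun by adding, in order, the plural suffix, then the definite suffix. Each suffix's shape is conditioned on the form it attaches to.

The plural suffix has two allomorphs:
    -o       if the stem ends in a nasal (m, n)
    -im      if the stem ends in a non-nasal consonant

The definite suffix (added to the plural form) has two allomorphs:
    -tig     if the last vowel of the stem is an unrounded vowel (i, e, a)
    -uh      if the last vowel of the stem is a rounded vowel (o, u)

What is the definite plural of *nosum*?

nosumouh

*nosum*: final consonant = /m/, a nasal → -o → *nosumo*.
The plural form *nosumo*: last vowel = /o/, a rounded vowel → -uh → *nosumouh*.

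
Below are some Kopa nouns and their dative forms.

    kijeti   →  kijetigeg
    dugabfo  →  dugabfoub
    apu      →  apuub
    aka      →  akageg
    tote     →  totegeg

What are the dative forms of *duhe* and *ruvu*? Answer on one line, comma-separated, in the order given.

Looking at the last vowel of each stem: -ub when the last vowel of the stem is a rounded vowel (*dugabfo*, *apu*); -geg when the last vowel of the stem is an unrounded vowel (*kijeti*, *aka*, *tote*).
*duhe* — last vowel /e/ (an unrounded vowel) → -geg → *duhegeg*.
*ruvu*: last vowel = /u/, a rounded vowel → -ub → *ruvuub*.

duhegeg, ruvuub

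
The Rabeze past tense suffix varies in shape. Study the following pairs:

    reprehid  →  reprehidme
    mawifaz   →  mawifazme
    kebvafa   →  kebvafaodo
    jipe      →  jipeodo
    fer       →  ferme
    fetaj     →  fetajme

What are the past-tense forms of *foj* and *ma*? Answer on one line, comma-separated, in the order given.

fojme, maodo

Looking at the final sound of each stem: -me when the stem ends in a consonant (*reprehid*, *mawifaz*, *fer*, *fetaj*); -odo when the stem ends in a vowel (*kebvafa*, *jipe*).
*foj* — final sound /j/ (a consonant) → -me → *fojme*.
*ma* — final sound /a/ (a vowel) → -odo → *maodo*.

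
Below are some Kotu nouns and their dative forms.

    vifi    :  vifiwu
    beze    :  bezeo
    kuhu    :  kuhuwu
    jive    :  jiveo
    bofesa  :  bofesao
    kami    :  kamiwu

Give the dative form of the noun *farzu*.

farzuwu

The suffix is conditioned by the last vowel: -wu when the last vowel of the stem is a high vowel (*vifi*, *kuhu*, *kami*); -o when the last vowel of the stem is a non-high vowel (*beze*, *jive*, *bofesa*).
Since the last vowel of *farzu* is /u/ (a high vowel), it takes -wu, giving *farzuwu*.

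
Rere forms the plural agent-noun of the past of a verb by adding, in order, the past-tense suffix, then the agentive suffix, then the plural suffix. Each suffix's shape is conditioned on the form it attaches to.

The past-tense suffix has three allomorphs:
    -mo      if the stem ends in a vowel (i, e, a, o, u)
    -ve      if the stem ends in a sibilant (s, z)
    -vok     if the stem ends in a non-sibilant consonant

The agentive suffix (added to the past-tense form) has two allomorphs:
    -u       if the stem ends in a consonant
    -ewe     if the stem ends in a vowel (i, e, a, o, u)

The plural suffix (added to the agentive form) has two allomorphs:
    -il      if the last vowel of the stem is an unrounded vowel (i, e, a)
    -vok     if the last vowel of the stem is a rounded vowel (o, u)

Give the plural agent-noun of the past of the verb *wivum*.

wivumvokuvok

Since the final sound of *wivum* is /m/ (a non-sibilant consonant), it takes -vok, giving *wivumvok*.
The past-tense form *wivumvok* — final sound /k/ (a consonant) → -u → *wivumvoku*.
The agentive form *wivumvoku* — last vowel /u/ (a rounded vowel) → -vok → *wivumvokuvok*.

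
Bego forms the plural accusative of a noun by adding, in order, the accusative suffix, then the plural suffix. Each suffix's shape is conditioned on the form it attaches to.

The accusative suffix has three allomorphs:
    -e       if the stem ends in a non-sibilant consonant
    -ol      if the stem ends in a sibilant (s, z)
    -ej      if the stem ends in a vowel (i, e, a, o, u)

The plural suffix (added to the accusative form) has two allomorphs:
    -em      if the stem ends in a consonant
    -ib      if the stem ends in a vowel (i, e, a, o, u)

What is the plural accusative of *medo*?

*medo* — final sound /o/ (a vowel) → -ej → *medoej*.
Since the final sound of the accusative form *medoej* is /j/ (a consonant), it takes -em, giving *medoejem*.

medoejem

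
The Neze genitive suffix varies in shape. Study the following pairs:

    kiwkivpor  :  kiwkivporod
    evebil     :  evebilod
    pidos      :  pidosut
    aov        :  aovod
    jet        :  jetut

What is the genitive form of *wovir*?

wovirod

The alternation tracks the final consonant of the stem — -ut when the stem ends in a voiceless consonant (*pidos*, *jet*); -od when the stem ends in a voiced consonant (*kiwkivpor*, *evebil*, *aov*).
The final consonant of *wovir* is /r/, which is voiced, so the suffix is -od, giving *wovirod*.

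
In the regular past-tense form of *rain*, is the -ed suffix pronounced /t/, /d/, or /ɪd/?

/d/

The stem *rain* ends in a voiced sound other than /d/.
The -ed suffix is realized as /ɪd/ after /t, d/; as /t/ after other voiceless consonants; and as /d/ after other voiced sounds.
So -ed on *rain* is pronounced /d/.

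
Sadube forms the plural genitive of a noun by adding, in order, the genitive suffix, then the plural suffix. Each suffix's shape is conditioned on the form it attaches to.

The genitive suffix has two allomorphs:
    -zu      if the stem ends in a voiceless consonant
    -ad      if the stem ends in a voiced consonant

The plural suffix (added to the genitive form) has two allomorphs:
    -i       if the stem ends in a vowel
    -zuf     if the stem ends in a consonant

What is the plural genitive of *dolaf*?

*dolaf*: final consonant = /f/, voiceless → -zu → *dolafzu*.
The genitive form *dolafzu* — final sound /u/ (a vowel) → -i → *dolafzui*.

dolafzui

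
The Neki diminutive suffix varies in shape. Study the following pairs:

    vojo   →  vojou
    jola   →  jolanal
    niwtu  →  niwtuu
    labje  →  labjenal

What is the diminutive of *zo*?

zou

The pattern is rounding harmony: -u when the last vowel of the stem is a rounded vowel (*vojo*, *niwtu*); -nal when the last vowel of the stem is an unrounded vowel (*jola*, *labje*).
*zo*: last vowel = /o/, a rounded vowel → -u → *zou*.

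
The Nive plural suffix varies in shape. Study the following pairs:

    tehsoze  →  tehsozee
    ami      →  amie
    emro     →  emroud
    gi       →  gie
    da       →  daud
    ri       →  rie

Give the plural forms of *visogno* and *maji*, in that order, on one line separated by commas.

Looking at the last vowel of each stem: -e when the last vowel of the stem is a front vowel (*tehsoze*, *ami*, *gi*, *ri*); -ud when the last vowel of the stem is a back vowel (*emro*, *da*).
The last vowel of *visogno* is /o/, which is a back vowel, so the suffix is -ud, giving *visognoud*.
*maji*: last vowel = /i/, a front vowel → -e → *majie*.

visognoud, majie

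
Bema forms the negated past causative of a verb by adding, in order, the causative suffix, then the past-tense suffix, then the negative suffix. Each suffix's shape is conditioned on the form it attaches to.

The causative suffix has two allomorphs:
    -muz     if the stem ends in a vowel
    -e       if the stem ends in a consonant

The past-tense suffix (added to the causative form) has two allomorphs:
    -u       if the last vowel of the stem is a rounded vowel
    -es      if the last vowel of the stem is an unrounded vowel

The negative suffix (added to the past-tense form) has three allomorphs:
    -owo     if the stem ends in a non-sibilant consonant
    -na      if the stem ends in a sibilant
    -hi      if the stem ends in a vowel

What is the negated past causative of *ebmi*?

*ebmi* — final sound /i/ (a vowel) → -muz → *ebmimuz*.
Since the last vowel of the causative form *ebmimuz* is /u/ (a rounded vowel), it takes -u, giving *ebmimuzu*.
Since the final sound of the past-tense form *ebmimuzu* is /u/ (a vowel), it takes -hi, giving *ebmimuzuhi*.

ebmimuzuhi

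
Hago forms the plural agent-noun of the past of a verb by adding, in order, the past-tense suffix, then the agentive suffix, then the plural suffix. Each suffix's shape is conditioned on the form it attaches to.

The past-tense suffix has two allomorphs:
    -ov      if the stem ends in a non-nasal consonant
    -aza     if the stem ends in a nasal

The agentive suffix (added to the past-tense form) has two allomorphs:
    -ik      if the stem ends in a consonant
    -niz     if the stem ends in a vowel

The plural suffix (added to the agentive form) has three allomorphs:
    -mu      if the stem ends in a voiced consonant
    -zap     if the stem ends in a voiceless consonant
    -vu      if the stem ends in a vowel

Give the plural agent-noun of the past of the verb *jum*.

jumazanizmu

Since the final consonant of *jum* is /m/ (a nasal), it takes -aza, giving *jumaza*.
The final sound of the past-tense form *jumaza* is /a/, which is a vowel, so the agentive suffix is -niz, giving *jumazaniz*.
The agentive form *jumazaniz*: final sound = /z/, a voiced consonant → -mu → *jumazanizmu*.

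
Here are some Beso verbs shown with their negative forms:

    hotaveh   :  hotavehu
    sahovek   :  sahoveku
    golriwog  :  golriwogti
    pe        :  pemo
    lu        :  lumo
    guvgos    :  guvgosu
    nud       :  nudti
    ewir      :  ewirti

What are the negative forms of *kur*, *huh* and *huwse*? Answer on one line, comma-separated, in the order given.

kurti, huhu, huwsemo

The suffix is conditioned by the final sound: -u when the stem ends in a voiceless consonant (*hotaveh*, *sahovek*, *guvgos*); -ti when the stem ends in a voiced consonant (*golriwog*, *nud*, *ewir*); -mo when the stem ends in a vowel (*pe*, *lu*).
*kur* — final sound /r/ (a voiced consonant) → -ti → *kurti*.
*huh*: final sound = /h/, a voiceless consonant → -u → *huhu*.
Since the final sound of *huwse* is /e/ (a vowel), it takes -mo, giving *huwsemo*.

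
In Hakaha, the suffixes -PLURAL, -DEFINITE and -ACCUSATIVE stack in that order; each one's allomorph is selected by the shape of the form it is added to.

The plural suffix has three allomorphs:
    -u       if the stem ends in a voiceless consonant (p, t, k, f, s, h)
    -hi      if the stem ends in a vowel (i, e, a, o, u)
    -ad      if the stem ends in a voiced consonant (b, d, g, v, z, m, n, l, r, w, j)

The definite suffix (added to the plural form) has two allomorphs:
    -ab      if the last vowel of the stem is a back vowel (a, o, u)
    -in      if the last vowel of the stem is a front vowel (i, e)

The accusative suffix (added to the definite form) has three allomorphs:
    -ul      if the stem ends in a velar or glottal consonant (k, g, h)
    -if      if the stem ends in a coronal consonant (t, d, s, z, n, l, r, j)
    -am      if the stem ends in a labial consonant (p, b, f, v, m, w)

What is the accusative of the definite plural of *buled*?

The final sound of *buled* is /d/, which is a voiced consonant, so the plural suffix is -ad, giving *buledad*.
The plural form *buledad*: last vowel = /a/, a back vowel → -ab → *buledadab*.
The final consonant of the definite form *buledadab* is /b/, which is labial, so the accusative suffix is -am, giving *buledadabam*.

buledadabam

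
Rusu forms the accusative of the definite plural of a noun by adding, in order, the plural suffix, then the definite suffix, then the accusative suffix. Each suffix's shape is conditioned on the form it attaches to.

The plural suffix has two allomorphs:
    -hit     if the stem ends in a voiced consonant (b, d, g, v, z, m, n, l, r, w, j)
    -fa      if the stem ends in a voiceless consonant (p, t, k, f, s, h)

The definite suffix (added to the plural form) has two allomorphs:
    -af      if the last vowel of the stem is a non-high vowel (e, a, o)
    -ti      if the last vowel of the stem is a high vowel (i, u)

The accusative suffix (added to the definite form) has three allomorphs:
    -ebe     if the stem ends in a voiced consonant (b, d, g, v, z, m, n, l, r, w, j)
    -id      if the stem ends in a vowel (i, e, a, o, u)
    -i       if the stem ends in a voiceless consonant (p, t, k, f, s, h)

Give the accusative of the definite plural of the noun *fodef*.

fodeffaafi

Since the final consonant of *fodef* is /f/ (voiceless), it takes -fa, giving *fodeffa*.
The last vowel of the plural form *fodeffa* is /a/, which is a non-high vowel, so the definite suffix is -af, giving *fodeffaaf*.
The final sound of the definite form *fodeffaaf* is /f/, which is a voiceless consonant, so the accusative suffix is -i, giving *fodeffaafi*.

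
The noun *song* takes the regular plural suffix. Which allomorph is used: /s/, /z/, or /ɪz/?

The stem *song* ends in a voiced non-sibilant sound.
The plural suffix surfaces as /ɪz/ after sibilants, /s/ after other voiceless consonants, and /z/ after other voiced sounds.
So the plural -s on *song* is pronounced /z/.

/z/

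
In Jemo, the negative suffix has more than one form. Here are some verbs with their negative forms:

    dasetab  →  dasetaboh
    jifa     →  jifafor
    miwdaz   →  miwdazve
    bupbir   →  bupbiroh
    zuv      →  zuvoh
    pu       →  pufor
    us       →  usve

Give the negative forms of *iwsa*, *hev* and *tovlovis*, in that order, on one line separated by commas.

iwsafor, hevoh, tovlovisve

The pattern is sibilance of the final sound: -ve when the stem ends in a sibilant (*miwdaz*, *us*); -oh when the stem ends in a non-sibilant consonant (*dasetab*, *bupbir*, *zuv*); -for when the stem ends in a vowel (*jifa*, *pu*).
The final sound of *iwsa* is /a/, which is a vowel, so the suffix is -for, giving *iwsafor*.
The final sound of *hev* is /v/, which is a non-sibilant consonant, so the suffix is -oh, giving *hevoh*.
*tovlovis* — final sound /s/ (a sibilant) → -ve → *tovlovisve*.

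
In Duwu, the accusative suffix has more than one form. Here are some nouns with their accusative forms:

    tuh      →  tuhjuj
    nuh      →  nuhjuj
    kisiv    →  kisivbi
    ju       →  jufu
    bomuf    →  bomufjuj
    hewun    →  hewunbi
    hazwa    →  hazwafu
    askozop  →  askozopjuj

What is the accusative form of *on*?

The suffix is conditioned by the final sound: -juj when the stem ends in a voiceless consonant (*tuh*, *nuh*, *bomuf*, *askozop*); -bi when the stem ends in a voiced consonant (*kisiv*, *hewun*); -fu when the stem ends in a vowel (*ju*, *hazwa*).
The final sound of *on* is /n/, which is a voiced consonant, so the suffix is -bi, giving *onbi*.

onbi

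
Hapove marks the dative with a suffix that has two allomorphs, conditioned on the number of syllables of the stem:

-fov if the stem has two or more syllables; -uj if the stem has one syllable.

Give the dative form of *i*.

iuj

*i* has one syllable, so the suffix is -uj, giving *iuj*.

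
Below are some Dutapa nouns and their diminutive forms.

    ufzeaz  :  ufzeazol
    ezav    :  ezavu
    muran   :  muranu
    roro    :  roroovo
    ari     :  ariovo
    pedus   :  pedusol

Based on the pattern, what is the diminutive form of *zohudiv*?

zohudivu

The alternation tracks the final sound of the stem — -ol when the stem ends in a sibilant (*ufzeaz*, *pedus*); -u when the stem ends in a non-sibilant consonant (*ezav*, *muran*); -ovo when the stem ends in a vowel (*roro*, *ari*).
Since the final sound of *zohudiv* is /v/ (a non-sibilant consonant), it takes -u, giving *zohudivu*.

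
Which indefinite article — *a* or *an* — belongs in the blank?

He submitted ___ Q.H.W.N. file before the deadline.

The indefinite article is chosen by the initial *sound* of the following word, not its spelling.
The initialism *Q.H.W.N.* is read letter by letter; the first letter, Q, is pronounced /kjuː/, which begins with a consonant sound.
So the article is *a*: He submitted a Q.H.W.N. file before the deadline.

a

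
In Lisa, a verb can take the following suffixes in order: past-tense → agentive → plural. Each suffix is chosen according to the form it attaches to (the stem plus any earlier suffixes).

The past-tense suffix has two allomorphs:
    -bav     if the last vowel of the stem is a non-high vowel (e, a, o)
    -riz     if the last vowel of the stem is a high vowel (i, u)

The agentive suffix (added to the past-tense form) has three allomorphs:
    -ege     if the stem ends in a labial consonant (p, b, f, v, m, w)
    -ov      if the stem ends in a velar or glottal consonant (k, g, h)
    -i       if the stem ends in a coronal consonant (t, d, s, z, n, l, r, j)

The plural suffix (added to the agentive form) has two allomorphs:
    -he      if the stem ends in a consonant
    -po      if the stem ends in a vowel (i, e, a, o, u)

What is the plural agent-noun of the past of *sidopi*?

sidopirizipo

The last vowel of *sidopi* is /i/, which is a high vowel, so the past-tense suffix is -riz, giving *sidopiriz*.
The final consonant of the past-tense form *sidopiriz* is /z/, which is coronal, so the agentive suffix is -i, giving *sidopirizi*.
The agentive form *sidopirizi*: final sound = /i/, a vowel → -po → *sidopirizipo*.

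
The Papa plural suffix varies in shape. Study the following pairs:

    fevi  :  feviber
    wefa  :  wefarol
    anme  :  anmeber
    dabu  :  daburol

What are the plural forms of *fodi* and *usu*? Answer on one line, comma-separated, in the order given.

Looking at the last vowel of each stem: -ber when the last vowel of the stem is a front vowel (*fevi*, *anme*); -rol when the last vowel of the stem is a back vowel (*wefa*, *dabu*).
*fodi*: last vowel = /i/, a front vowel → -ber → *fodiber*.
Since the last vowel of *usu* is /u/ (a back vowel), it takes -rol, giving *usurol*.

fodiber, usurol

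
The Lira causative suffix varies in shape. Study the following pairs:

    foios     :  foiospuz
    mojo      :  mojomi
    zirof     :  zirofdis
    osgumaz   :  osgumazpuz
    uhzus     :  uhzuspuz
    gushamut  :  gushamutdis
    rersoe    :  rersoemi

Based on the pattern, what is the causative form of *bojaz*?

bojazpuz

The pattern is sibilance of the final sound: -puz when the stem ends in a sibilant (*foios*, *osgumaz*, *uhzus*); -dis when the stem ends in a non-sibilant consonant (*zirof*, *gushamut*); -mi when the stem ends in a vowel (*mojo*, *rersoe*).
*bojaz*: final sound = /z/, a sibilant → -puz → *bojazpuz*.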